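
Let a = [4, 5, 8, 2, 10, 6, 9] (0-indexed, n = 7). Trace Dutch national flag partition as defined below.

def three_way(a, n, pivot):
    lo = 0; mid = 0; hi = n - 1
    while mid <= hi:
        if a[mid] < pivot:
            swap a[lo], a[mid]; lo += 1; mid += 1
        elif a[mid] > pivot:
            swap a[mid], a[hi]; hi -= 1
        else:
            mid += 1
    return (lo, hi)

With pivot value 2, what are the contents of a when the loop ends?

[2, 8, 5, 10, 6, 9, 4]

lo=0 mid=0 hi=6
4>2: swap(0,6), hi=5 ⇒ [9, 5, 8, 2, 10, 6, 4]
9>2: swap(0,5), hi=4 ⇒ [6, 5, 8, 2, 10, 9, 4]
6>2: swap(0,4), hi=3 ⇒ [10, 5, 8, 2, 6, 9, 4]
10>2: swap(0,3), hi=2 ⇒ [2, 5, 8, 10, 6, 9, 4]
2=2: mid=1
5>2: swap(1,2), hi=1 ⇒ [2, 8, 5, 10, 6, 9, 4]
8>2: swap(1,1), hi=0 ⇒ [2, 8, 5, 10, 6, 9, 4]
done. lo=0 hi=0; a=[2, 8, 5, 10, 6, 9, 4]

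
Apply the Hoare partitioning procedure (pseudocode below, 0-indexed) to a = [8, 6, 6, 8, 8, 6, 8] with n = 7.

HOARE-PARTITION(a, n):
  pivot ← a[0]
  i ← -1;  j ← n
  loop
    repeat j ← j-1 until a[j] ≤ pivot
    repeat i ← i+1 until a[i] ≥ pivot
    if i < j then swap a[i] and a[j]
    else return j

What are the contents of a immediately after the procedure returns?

[8, 6, 6, 6, 8, 8, 8]

pivot=8
j stops at 6 (8), i stops at 0 (8); swap ⇒ [8, 6, 6, 8, 8, 6, 8]
j stops at 5 (6), i stops at 3 (8); swap ⇒ [8, 6, 6, 6, 8, 8, 8]
j stops at 4, i stops at 4; i≥j ⇒ return 4. a=[8, 6, 6, 6, 8, 8, 8]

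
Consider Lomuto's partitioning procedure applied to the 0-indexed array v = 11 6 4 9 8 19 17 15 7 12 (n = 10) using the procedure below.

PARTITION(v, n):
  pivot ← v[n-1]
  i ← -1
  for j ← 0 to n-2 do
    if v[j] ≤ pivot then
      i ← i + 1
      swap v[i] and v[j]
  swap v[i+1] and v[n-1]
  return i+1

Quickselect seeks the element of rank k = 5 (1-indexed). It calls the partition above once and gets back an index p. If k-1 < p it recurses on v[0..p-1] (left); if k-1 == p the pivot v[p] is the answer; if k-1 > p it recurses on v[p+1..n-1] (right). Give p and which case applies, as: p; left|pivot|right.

pivot=12, i=-1
j=0: 11≤12, i=0, swap(0,0) ⇒ 11 6 4 9 8 19 17 15 7 12
j=1: 6≤12, i=1, swap(1,1) ⇒ 11 6 4 9 8 19 17 15 7 12
j=2: 4≤12, i=2, swap(2,2) ⇒ 11 6 4 9 8 19 17 15 7 12
j=3: 9≤12, i=3, swap(3,3) ⇒ 11 6 4 9 8 19 17 15 7 12
j=4: 8≤12, i=4, swap(4,4) ⇒ 11 6 4 9 8 19 17 15 7 12
j=5: 19>12, skip
j=6: 17>12, skip
j=7: 15>12, skip
j=8: 7≤12, i=5, swap(5,8) ⇒ 11 6 4 9 8 7 17 15 19 12
swap(6,9) ⇒ 11 6 4 9 8 7 12 15 19 17; return 6
p = 6; k-1 = 4 < 6 ⇒ left

6; left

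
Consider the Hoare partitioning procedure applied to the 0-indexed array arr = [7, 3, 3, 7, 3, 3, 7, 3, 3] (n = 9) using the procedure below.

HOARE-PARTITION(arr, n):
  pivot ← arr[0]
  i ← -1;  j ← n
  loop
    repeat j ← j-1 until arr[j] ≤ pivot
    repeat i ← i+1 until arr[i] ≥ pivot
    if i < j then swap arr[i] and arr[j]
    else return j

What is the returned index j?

6

pivot=7
j stops at 8 (3), i stops at 0 (7); swap ⇒ [3, 3, 3, 7, 3, 3, 7, 3, 7]
j stops at 7 (3), i stops at 3 (7); swap ⇒ [3, 3, 3, 3, 3, 3, 7, 7, 7]
j stops at 6, i stops at 6; i≥j ⇒ return 6. arr=[3, 3, 3, 3, 3, 3, 7, 7, 7]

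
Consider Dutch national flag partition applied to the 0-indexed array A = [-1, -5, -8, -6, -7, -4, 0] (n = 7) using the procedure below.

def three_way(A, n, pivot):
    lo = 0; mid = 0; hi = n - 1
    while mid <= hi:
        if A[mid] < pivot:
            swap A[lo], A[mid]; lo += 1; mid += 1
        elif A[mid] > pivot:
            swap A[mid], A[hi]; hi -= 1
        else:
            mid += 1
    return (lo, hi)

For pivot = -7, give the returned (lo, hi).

pivot = -7; lo=0, mid=0, hi=6
A[mid]=-1>-7: swap A[0],A[6]; hi=5 → [0, -5, -8, -6, -7, -4, -1]
A[mid]=0>-7: swap A[0],A[5]; hi=4 → [-4, -5, -8, -6, -7, 0, -1]
A[mid]=-4>-7: swap A[0],A[4]; hi=3 → [-7, -5, -8, -6, -4, 0, -1]
A[mid]=-7=-7: mid=1
A[mid]=-5>-7: swap A[1],A[3]; hi=2 → [-7, -6, -8, -5, -4, 0, -1]
A[mid]=-6>-7: swap A[1],A[2]; hi=1 → [-7, -8, -6, -5, -4, 0, -1]
A[mid]=-8<-7: swap A[0],A[1]; lo=1,mid=2 → [-8, -7, -6, -5, -4, 0, -1]
end: lo=1, hi=1; A = [-8, -7, -6, -5, -4, 0, -1]

(1, 1)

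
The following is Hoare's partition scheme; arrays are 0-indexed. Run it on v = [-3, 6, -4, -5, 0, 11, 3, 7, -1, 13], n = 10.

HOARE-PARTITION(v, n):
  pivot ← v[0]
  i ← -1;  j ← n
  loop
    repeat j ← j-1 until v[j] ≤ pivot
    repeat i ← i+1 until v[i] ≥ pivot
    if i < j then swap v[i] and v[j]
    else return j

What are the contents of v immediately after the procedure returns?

[-5, -4, 6, -3, 0, 11, 3, 7, -1, 13]

pivot=-3
j stops at 3 (-5), i stops at 0 (-3); swap ⇒ [-5, 6, -4, -3, 0, 11, 3, 7, -1, 13]
j stops at 2 (-4), i stops at 1 (6); swap ⇒ [-5, -4, 6, -3, 0, 11, 3, 7, -1, 13]
j stops at 1, i stops at 2; i≥j ⇒ return 1. v=[-5, -4, 6, -3, 0, 11, 3, 7, -1, 13]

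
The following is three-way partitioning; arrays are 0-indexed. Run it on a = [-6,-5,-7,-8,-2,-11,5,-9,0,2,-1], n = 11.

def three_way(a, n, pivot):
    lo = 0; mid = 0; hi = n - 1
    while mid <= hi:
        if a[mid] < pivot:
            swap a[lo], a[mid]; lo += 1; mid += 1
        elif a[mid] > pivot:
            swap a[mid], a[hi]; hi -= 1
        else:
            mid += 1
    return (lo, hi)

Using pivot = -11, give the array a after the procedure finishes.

pivot = -11; lo=0, mid=0, hi=10
a[mid]=-6>-11: swap a[0],a[10]; hi=9 → [-1,-5,-7,-8,-2,-11,5,-9,0,2,-6]
a[mid]=-1>-11: swap a[0],a[9]; hi=8 → [2,-5,-7,-8,-2,-11,5,-9,0,-1,-6]
a[mid]=2>-11: swap a[0],a[8]; hi=7 → [0,-5,-7,-8,-2,-11,5,-9,2,-1,-6]
a[mid]=0>-11: swap a[0],a[7]; hi=6 → [-9,-5,-7,-8,-2,-11,5,0,2,-1,-6]
a[mid]=-9>-11: swap a[0],a[6]; hi=5 → [5,-5,-7,-8,-2,-11,-9,0,2,-1,-6]
a[mid]=5>-11: swap a[0],a[5]; hi=4 → [-11,-5,-7,-8,-2,5,-9,0,2,-1,-6]
a[mid]=-11=-11: mid=1
a[mid]=-5>-11: swap a[1],a[4]; hi=3 → [-11,-2,-7,-8,-5,5,-9,0,2,-1,-6]
a[mid]=-2>-11: swap a[1],a[3]; hi=2 → [-11,-8,-7,-2,-5,5,-9,0,2,-1,-6]
a[mid]=-8>-11: swap a[1],a[2]; hi=1 → [-11,-7,-8,-2,-5,5,-9,0,2,-1,-6]
a[mid]=-7>-11: swap a[1],a[1]; hi=0 → [-11,-7,-8,-2,-5,5,-9,0,2,-1,-6]
end: lo=0, hi=0; a = [-11,-7,-8,-2,-5,5,-9,0,2,-1,-6]

[-11,-7,-8,-2,-5,5,-9,0,2,-1,-6]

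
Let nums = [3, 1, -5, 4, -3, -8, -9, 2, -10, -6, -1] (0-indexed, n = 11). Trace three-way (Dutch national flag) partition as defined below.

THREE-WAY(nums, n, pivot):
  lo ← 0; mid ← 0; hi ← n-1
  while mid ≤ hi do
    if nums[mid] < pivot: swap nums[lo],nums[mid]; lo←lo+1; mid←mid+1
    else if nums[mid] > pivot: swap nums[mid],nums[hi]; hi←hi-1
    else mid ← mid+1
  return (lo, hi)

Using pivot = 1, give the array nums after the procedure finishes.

[-1, -5, -6, -3, -8, -9, -10, 1, 2, 4, 3]

pivot = 1; lo=0, mid=0, hi=10
nums[mid]=3>1: swap nums[0],nums[10]; hi=9 → [-1, 1, -5, 4, -3, -8, -9, 2, -10, -6, 3]
nums[mid]=-1<1: swap nums[0],nums[0]; lo=1,mid=1 → [-1, 1, -5, 4, -3, -8, -9, 2, -10, -6, 3]
nums[mid]=1=1: mid=2
nums[mid]=-5<1: swap nums[1],nums[2]; lo=2,mid=3 → [-1, -5, 1, 4, -3, -8, -9, 2, -10, -6, 3]
nums[mid]=4>1: swap nums[3],nums[9]; hi=8 → [-1, -5, 1, -6, -3, -8, -9, 2, -10, 4, 3]
nums[mid]=-6<1: swap nums[2],nums[3]; lo=3,mid=4 → [-1, -5, -6, 1, -3, -8, -9, 2, -10, 4, 3]
nums[mid]=-3<1: swap nums[3],nums[4]; lo=4,mid=5 → [-1, -5, -6, -3, 1, -8, -9, 2, -10, 4, 3]
nums[mid]=-8<1: swap nums[4],nums[5]; lo=5,mid=6 → [-1, -5, -6, -3, -8, 1, -9, 2, -10, 4, 3]
nums[mid]=-9<1: swap nums[5],nums[6]; lo=6,mid=7 → [-1, -5, -6, -3, -8, -9, 1, 2, -10, 4, 3]
nums[mid]=2>1: swap nums[7],nums[8]; hi=7 → [-1, -5, -6, -3, -8, -9, 1, -10, 2, 4, 3]
nums[mid]=-10<1: swap nums[6],nums[7]; lo=7,mid=8 → [-1, -5, -6, -3, -8, -9, -10, 1, 2, 4, 3]
end: lo=7, hi=7; nums = [-1, -5, -6, -3, -8, -9, -10, 1, 2, 4, 3]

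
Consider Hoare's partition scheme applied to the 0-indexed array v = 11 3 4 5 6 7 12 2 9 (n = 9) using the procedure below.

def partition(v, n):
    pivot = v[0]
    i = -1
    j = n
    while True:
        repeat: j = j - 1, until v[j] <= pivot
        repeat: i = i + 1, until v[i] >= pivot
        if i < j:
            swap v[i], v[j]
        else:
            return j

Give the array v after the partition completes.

pivot = v[0] = 11; i = -1, j = 9
j→8 (v[8]=9≤11), i→0 (v[0]=11≥11); i<j, swap → 9 3 4 5 6 7 12 2 11
j→7 (v[7]=2≤11), i→6 (v[6]=12≥11); i<j, swap → 9 3 4 5 6 7 2 12 11
j→6, i→7; i≥j, return j=6. v = 9 3 4 5 6 7 2 12 11

9 3 4 5 6 7 2 12 11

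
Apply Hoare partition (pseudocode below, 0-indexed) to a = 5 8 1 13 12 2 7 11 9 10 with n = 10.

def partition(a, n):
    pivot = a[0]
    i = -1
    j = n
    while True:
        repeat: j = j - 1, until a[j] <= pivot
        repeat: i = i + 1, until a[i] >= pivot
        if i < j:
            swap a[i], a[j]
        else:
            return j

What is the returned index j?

1

pivot = a[0] = 5; i = -1, j = 10
j→5 (a[5]=2≤5), i→0 (a[0]=5≥5); i<j, swap → 2 8 1 13 12 5 7 11 9 10
j→2 (a[2]=1≤5), i→1 (a[1]=8≥5); i<j, swap → 2 1 8 13 12 5 7 11 9 10
j→1, i→2; i≥j, return j=1. a = 2 1 8 13 12 5 7 11 9 10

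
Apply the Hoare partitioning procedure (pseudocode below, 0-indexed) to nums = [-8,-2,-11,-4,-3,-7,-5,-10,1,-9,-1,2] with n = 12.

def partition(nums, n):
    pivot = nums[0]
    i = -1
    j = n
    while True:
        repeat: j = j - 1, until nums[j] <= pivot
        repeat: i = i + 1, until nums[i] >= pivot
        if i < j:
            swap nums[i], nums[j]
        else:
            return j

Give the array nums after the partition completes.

[-9,-10,-11,-4,-3,-7,-5,-2,1,-8,-1,2]

pivot = nums[0] = -8; i = -1, j = 12
j→9 (nums[9]=-9≤-8), i→0 (nums[0]=-8≥-8); i<j, swap → [-9,-2,-11,-4,-3,-7,-5,-10,1,-8,-1,2]
j→7 (nums[7]=-10≤-8), i→1 (nums[1]=-2≥-8); i<j, swap → [-9,-10,-11,-4,-3,-7,-5,-2,1,-8,-1,2]
j→2, i→3; i≥j, return j=2. nums = [-9,-10,-11,-4,-3,-7,-5,-2,1,-8,-1,2]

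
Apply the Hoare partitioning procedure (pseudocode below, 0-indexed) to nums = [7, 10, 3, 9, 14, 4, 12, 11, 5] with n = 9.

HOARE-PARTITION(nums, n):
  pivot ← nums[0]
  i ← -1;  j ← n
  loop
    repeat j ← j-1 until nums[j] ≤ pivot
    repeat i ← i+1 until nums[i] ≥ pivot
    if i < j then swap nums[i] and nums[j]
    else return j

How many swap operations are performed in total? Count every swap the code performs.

pivot = nums[0] = 7; i = -1, j = 9
j→8 (nums[8]=5≤7), i→0 (nums[0]=7≥7); i<j, swap → [5, 10, 3, 9, 14, 4, 12, 11, 7]
j→5 (nums[5]=4≤7), i→1 (nums[1]=10≥7); i<j, swap → [5, 4, 3, 9, 14, 10, 12, 11, 7]
j→2, i→3; i≥j, return j=2. nums = [5, 4, 3, 9, 14, 10, 12, 11, 7]

2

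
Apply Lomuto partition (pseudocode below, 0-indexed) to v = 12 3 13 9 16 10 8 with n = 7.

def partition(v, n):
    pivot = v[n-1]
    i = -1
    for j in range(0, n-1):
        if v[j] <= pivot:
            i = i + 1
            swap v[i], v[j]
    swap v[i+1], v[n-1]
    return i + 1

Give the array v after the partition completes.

pivot = v[6] = 8; i = -1
j=0: v[0]=12 > 8 → no swap
j=1: v[1]=3 ≤ 8 → i=0, swap v[0],v[1] → 3 12 13 9 16 10 8
j=2: v[2]=13 > 8 → no swap
j=3: v[3]=9 > 8 → no swap
j=4: v[4]=16 > 8 → no swap
j=5: v[5]=10 > 8 → no swap
final swap v[1],v[6] → 3 8 13 9 16 10 12; return 1

3 8 13 9 16 10 12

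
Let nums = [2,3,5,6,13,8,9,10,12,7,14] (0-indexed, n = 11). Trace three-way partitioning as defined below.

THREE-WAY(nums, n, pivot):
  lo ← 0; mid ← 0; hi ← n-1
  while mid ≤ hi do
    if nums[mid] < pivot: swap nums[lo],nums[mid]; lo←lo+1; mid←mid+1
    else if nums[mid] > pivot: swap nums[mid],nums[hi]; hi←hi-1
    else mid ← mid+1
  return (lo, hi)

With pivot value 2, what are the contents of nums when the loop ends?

pivot = 2; lo=0, mid=0, hi=10
nums[mid]=2=2: mid=1
nums[mid]=3>2: swap nums[1],nums[10]; hi=9 → [2,14,5,6,13,8,9,10,12,7,3]
nums[mid]=14>2: swap nums[1],nums[9]; hi=8 → [2,7,5,6,13,8,9,10,12,14,3]
nums[mid]=7>2: swap nums[1],nums[8]; hi=7 → [2,12,5,6,13,8,9,10,7,14,3]
nums[mid]=12>2: swap nums[1],nums[7]; hi=6 → [2,10,5,6,13,8,9,12,7,14,3]
nums[mid]=10>2: swap nums[1],nums[6]; hi=5 → [2,9,5,6,13,8,10,12,7,14,3]
nums[mid]=9>2: swap nums[1],nums[5]; hi=4 → [2,8,5,6,13,9,10,12,7,14,3]
nums[mid]=8>2: swap nums[1],nums[4]; hi=3 → [2,13,5,6,8,9,10,12,7,14,3]
nums[mid]=13>2: swap nums[1],nums[3]; hi=2 → [2,6,5,13,8,9,10,12,7,14,3]
nums[mid]=6>2: swap nums[1],nums[2]; hi=1 → [2,5,6,13,8,9,10,12,7,14,3]
nums[mid]=5>2: swap nums[1],nums[1]; hi=0 → [2,5,6,13,8,9,10,12,7,14,3]
end: lo=0, hi=0; nums = [2,5,6,13,8,9,10,12,7,14,3]

[2,5,6,13,8,9,10,12,7,14,3]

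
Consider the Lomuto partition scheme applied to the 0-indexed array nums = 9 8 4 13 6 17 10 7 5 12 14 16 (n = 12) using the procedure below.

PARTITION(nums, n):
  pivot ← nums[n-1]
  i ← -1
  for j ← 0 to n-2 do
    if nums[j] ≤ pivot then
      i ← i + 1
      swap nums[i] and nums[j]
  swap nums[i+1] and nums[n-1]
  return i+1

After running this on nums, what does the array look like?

pivot=16, i=-1
j=0: 9≤16, i=0, swap(0,0) ⇒ 9 8 4 13 6 17 10 7 5 12 14 16
j=1: 8≤16, i=1, swap(1,1) ⇒ 9 8 4 13 6 17 10 7 5 12 14 16
j=2: 4≤16, i=2, swap(2,2) ⇒ 9 8 4 13 6 17 10 7 5 12 14 16
j=3: 13≤16, i=3, swap(3,3) ⇒ 9 8 4 13 6 17 10 7 5 12 14 16
j=4: 6≤16, i=4, swap(4,4) ⇒ 9 8 4 13 6 17 10 7 5 12 14 16
j=5: 17>16, skip
j=6: 10≤16, i=5, swap(5,6) ⇒ 9 8 4 13 6 10 17 7 5 12 14 16
j=7: 7≤16, i=6, swap(6,7) ⇒ 9 8 4 13 6 10 7 17 5 12 14 16
j=8: 5≤16, i=7, swap(7,8) ⇒ 9 8 4 13 6 10 7 5 17 12 14 16
j=9: 12≤16, i=8, swap(8,9) ⇒ 9 8 4 13 6 10 7 5 12 17 14 16
j=10: 14≤16, i=9, swap(9,10) ⇒ 9 8 4 13 6 10 7 5 12 14 17 16
swap(10,11) ⇒ 9 8 4 13 6 10 7 5 12 14 16 17; return 10

9 8 4 13 6 10 7 5 12 14 16 17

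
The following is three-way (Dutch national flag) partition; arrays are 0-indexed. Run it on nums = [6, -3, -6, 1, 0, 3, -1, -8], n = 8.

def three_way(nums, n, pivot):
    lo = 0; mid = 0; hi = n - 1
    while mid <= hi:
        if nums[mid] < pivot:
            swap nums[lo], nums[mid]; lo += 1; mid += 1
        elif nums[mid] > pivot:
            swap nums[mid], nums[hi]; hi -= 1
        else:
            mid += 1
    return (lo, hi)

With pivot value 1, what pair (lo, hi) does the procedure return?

lo=0 mid=0 hi=7
6>1: swap(0,7), hi=6 ⇒ [-8, -3, -6, 1, 0, 3, -1, 6]
-8<1: swap(0,0), lo=1 mid=1 ⇒ [-8, -3, -6, 1, 0, 3, -1, 6]
-3<1: swap(1,1), lo=2 mid=2 ⇒ [-8, -3, -6, 1, 0, 3, -1, 6]
-6<1: swap(2,2), lo=3 mid=3 ⇒ [-8, -3, -6, 1, 0, 3, -1, 6]
1=1: mid=4
0<1: swap(3,4), lo=4 mid=5 ⇒ [-8, -3, -6, 0, 1, 3, -1, 6]
3>1: swap(5,6), hi=5 ⇒ [-8, -3, -6, 0, 1, -1, 3, 6]
-1<1: swap(4,5), lo=5 mid=6 ⇒ [-8, -3, -6, 0, -1, 1, 3, 6]
done. lo=5 hi=5; nums=[-8, -3, -6, 0, -1, 1, 3, 6]

(5, 5)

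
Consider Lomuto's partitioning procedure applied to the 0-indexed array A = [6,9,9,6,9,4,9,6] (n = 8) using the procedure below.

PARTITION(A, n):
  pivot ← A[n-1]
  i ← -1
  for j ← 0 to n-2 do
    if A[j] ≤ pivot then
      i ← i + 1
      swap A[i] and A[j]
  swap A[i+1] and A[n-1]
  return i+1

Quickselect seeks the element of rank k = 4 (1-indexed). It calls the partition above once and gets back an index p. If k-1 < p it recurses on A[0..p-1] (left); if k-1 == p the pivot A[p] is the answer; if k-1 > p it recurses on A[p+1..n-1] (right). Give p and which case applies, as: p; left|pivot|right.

pivot = A[7] = 6; i = -1
j=0: A[0]=6 ≤ 6 → i=0, swap A[0],A[0] (no change) → [6,9,9,6,9,4,9,6]
j=1: A[1]=9 > 6 → no swap
j=2: A[2]=9 > 6 → no swap
j=3: A[3]=6 ≤ 6 → i=1, swap A[1],A[3] → [6,6,9,9,9,4,9,6]
j=4: A[4]=9 > 6 → no swap
j=5: A[5]=4 ≤ 6 → i=2, swap A[2],A[5] → [6,6,4,9,9,9,9,6]
j=6: A[6]=9 > 6 → no swap
final swap A[3],A[7] → [6,6,4,6,9,9,9,9]; return 3
p = 3; k-1 = 3 == 3 ⇒ pivot

3; pivot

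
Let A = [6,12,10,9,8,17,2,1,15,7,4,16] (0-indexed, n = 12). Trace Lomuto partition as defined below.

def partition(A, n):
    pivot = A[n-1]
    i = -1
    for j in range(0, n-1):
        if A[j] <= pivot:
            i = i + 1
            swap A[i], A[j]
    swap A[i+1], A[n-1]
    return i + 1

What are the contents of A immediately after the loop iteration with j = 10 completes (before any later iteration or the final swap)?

[6,12,10,9,8,2,1,15,7,4,17,16]

pivot = A[11] = 16; i = -1
j=0: A[0]=6 ≤ 16 → i=0, swap A[0],A[0] (no change) → [6,12,10,9,8,17,2,1,15,7,4,16]
j=1: A[1]=12 ≤ 16 → i=1, swap A[1],A[1] (no change) → [6,12,10,9,8,17,2,1,15,7,4,16]
j=2: A[2]=10 ≤ 16 → i=2, swap A[2],A[2] (no change) → [6,12,10,9,8,17,2,1,15,7,4,16]
j=3: A[3]=9 ≤ 16 → i=3, swap A[3],A[3] (no change) → [6,12,10,9,8,17,2,1,15,7,4,16]
j=4: A[4]=8 ≤ 16 → i=4, swap A[4],A[4] (no change) → [6,12,10,9,8,17,2,1,15,7,4,16]
j=5: A[5]=17 > 16 → no swap
j=6: A[6]=2 ≤ 16 → i=5, swap A[5],A[6] → [6,12,10,9,8,2,17,1,15,7,4,16]
j=7: A[7]=1 ≤ 16 → i=6, swap A[6],A[7] → [6,12,10,9,8,2,1,17,15,7,4,16]
j=8: A[8]=15 ≤ 16 → i=7, swap A[7],A[8] → [6,12,10,9,8,2,1,15,17,7,4,16]
j=9: A[9]=7 ≤ 16 → i=8, swap A[8],A[9] → [6,12,10,9,8,2,1,15,7,17,4,16]
j=10: A[10]=4 ≤ 16 → i=9, swap A[9],A[10] → [6,12,10,9,8,2,1,15,7,4,17,16]
(after j=10) A = [6,12,10,9,8,2,1,15,7,4,17,16]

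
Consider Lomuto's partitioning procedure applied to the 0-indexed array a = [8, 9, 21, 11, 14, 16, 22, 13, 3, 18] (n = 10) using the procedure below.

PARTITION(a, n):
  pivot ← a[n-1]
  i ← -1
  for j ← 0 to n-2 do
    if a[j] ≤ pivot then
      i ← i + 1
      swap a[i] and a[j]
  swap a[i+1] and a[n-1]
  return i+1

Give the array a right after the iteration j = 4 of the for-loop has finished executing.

pivot = a[9] = 18; i = -1
j=0: a[0]=8 ≤ 18 → i=0, swap a[0],a[0] (no change) → [8, 9, 21, 11, 14, 16, 22, 13, 3, 18]
j=1: a[1]=9 ≤ 18 → i=1, swap a[1],a[1] (no change) → [8, 9, 21, 11, 14, 16, 22, 13, 3, 18]
j=2: a[2]=21 > 18 → no swap
j=3: a[3]=11 ≤ 18 → i=2, swap a[2],a[3] → [8, 9, 11, 21, 14, 16, 22, 13, 3, 18]
j=4: a[4]=14 ≤ 18 → i=3, swap a[3],a[4] → [8, 9, 11, 14, 21, 16, 22, 13, 3, 18]
(after j=4) a = [8, 9, 11, 14, 21, 16, 22, 13, 3, 18]

[8, 9, 11, 14, 21, 16, 22, 13, 3, 18]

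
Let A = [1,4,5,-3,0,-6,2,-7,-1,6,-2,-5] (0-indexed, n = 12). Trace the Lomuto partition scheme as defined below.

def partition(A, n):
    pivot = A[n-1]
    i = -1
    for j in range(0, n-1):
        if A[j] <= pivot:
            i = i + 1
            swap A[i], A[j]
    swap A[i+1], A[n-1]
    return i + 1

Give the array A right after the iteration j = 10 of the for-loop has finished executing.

pivot=-5, i=-1
j=0: 1>-5, skip
j=1: 4>-5, skip
j=2: 5>-5, skip
j=3: -3>-5, skip
j=4: 0>-5, skip
j=5: -6≤-5, i=0, swap(0,5) ⇒ [-6,4,5,-3,0,1,2,-7,-1,6,-2,-5]
j=6: 2>-5, skip
j=7: -7≤-5, i=1, swap(1,7) ⇒ [-6,-7,5,-3,0,1,2,4,-1,6,-2,-5]
j=8: -1>-5, skip
j=9: 6>-5, skip
j=10: -2>-5, skip
(after j=10) A = [-6,-7,5,-3,0,1,2,4,-1,6,-2,-5]

[-6,-7,5,-3,0,1,2,4,-1,6,-2,-5]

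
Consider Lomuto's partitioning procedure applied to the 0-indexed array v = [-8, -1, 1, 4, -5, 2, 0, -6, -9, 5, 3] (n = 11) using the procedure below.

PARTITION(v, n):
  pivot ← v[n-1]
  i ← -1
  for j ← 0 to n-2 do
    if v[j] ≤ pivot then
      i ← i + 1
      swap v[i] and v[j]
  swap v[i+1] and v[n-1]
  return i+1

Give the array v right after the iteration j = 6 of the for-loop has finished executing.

pivot=3, i=-1
j=0: -8≤3, i=0, swap(0,0) ⇒ [-8, -1, 1, 4, -5, 2, 0, -6, -9, 5, 3]
j=1: -1≤3, i=1, swap(1,1) ⇒ [-8, -1, 1, 4, -5, 2, 0, -6, -9, 5, 3]
j=2: 1≤3, i=2, swap(2,2) ⇒ [-8, -1, 1, 4, -5, 2, 0, -6, -9, 5, 3]
j=3: 4>3, skip
j=4: -5≤3, i=3, swap(3,4) ⇒ [-8, -1, 1, -5, 4, 2, 0, -6, -9, 5, 3]
j=5: 2≤3, i=4, swap(4,5) ⇒ [-8, -1, 1, -5, 2, 4, 0, -6, -9, 5, 3]
j=6: 0≤3, i=5, swap(5,6) ⇒ [-8, -1, 1, -5, 2, 0, 4, -6, -9, 5, 3]
(after j=6) v = [-8, -1, 1, -5, 2, 0, 4, -6, -9, 5, 3]

[-8, -1, 1, -5, 2, 0, 4, -6, -9, 5, 3]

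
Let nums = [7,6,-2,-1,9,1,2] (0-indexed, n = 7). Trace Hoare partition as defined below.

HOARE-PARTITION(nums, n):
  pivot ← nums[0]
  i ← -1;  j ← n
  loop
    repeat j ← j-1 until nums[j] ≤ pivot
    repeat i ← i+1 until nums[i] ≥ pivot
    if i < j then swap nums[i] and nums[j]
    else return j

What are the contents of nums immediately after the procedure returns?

pivot=7
j stops at 6 (2), i stops at 0 (7); swap ⇒ [2,6,-2,-1,9,1,7]
j stops at 5 (1), i stops at 4 (9); swap ⇒ [2,6,-2,-1,1,9,7]
j stops at 4, i stops at 5; i≥j ⇒ return 4. nums=[2,6,-2,-1,1,9,7]

[2,6,-2,-1,1,9,7]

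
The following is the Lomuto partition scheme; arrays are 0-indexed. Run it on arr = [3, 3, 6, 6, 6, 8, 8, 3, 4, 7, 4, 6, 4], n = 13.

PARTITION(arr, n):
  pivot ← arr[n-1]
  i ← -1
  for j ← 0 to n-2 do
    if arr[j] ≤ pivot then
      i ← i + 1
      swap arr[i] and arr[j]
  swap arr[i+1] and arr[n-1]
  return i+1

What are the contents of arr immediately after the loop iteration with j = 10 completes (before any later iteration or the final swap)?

pivot=4, i=-1
j=0: 3≤4, i=0, swap(0,0) ⇒ [3, 3, 6, 6, 6, 8, 8, 3, 4, 7, 4, 6, 4]
j=1: 3≤4, i=1, swap(1,1) ⇒ [3, 3, 6, 6, 6, 8, 8, 3, 4, 7, 4, 6, 4]
j=2: 6>4, skip
j=3: 6>4, skip
j=4: 6>4, skip
j=5: 8>4, skip
j=6: 8>4, skip
j=7: 3≤4, i=2, swap(2,7) ⇒ [3, 3, 3, 6, 6, 8, 8, 6, 4, 7, 4, 6, 4]
j=8: 4≤4, i=3, swap(3,8) ⇒ [3, 3, 3, 4, 6, 8, 8, 6, 6, 7, 4, 6, 4]
j=9: 7>4, skip
j=10: 4≤4, i=4, swap(4,10) ⇒ [3, 3, 3, 4, 4, 8, 8, 6, 6, 7, 6, 6, 4]
(after j=10) arr = [3, 3, 3, 4, 4, 8, 8, 6, 6, 7, 6, 6, 4]

[3, 3, 3, 4, 4, 8, 8, 6, 6, 7, 6, 6, 4]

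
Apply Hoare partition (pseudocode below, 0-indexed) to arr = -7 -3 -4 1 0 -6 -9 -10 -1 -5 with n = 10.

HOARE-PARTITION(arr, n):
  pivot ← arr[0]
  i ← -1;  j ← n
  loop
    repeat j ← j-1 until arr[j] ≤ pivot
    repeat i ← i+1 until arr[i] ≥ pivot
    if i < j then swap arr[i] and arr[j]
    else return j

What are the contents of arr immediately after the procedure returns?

-10 -9 -4 1 0 -6 -3 -7 -1 -5

pivot = arr[0] = -7; i = -1, j = 10
j→7 (arr[7]=-10≤-7), i→0 (arr[0]=-7≥-7); i<j, swap → -10 -3 -4 1 0 -6 -9 -7 -1 -5
j→6 (arr[6]=-9≤-7), i→1 (arr[1]=-3≥-7); i<j, swap → -10 -9 -4 1 0 -6 -3 -7 -1 -5
j→1, i→2; i≥j, return j=1. arr = -10 -9 -4 1 0 -6 -3 -7 -1 -5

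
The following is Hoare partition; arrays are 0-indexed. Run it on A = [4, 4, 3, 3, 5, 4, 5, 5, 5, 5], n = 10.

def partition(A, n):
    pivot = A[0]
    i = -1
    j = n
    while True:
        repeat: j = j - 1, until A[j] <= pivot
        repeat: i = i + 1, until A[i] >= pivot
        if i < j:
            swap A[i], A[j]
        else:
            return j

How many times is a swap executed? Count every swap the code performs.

pivot = A[0] = 4; i = -1, j = 10
j→5 (A[5]=4≤4), i→0 (A[0]=4≥4); i<j, swap → [4, 4, 3, 3, 5, 4, 5, 5, 5, 5]
j→3 (A[3]=3≤4), i→1 (A[1]=4≥4); i<j, swap → [4, 3, 3, 4, 5, 4, 5, 5, 5, 5]
j→2, i→3; i≥j, return j=2. A = [4, 3, 3, 4, 5, 4, 5, 5, 5, 5]

2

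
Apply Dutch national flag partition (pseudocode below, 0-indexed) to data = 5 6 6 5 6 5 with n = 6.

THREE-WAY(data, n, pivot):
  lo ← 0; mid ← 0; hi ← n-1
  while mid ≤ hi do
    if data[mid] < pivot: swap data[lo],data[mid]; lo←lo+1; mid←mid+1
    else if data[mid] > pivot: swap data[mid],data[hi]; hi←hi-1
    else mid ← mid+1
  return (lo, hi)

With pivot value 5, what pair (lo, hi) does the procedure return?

(0, 2)

pivot = 5; lo=0, mid=0, hi=5
data[mid]=5=5: mid=1
data[mid]=6>5: swap data[1],data[5]; hi=4 → 5 5 6 5 6 6
data[mid]=5=5: mid=2
data[mid]=6>5: swap data[2],data[4]; hi=3 → 5 5 6 5 6 6
data[mid]=6>5: swap data[2],data[3]; hi=2 → 5 5 5 6 6 6
data[mid]=5=5: mid=3
end: lo=0, hi=2; data = 5 5 5 6 6 6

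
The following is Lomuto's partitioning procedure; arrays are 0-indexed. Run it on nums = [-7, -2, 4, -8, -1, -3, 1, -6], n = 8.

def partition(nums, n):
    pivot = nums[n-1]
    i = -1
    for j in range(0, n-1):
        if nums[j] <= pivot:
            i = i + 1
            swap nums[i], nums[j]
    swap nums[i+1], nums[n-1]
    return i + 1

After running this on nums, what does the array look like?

pivot = nums[7] = -6; i = -1
j=0: nums[0]=-7 ≤ -6 → i=0, swap nums[0],nums[0] (no change) → [-7, -2, 4, -8, -1, -3, 1, -6]
j=1: nums[1]=-2 > -6 → no swap
j=2: nums[2]=4 > -6 → no swap
j=3: nums[3]=-8 ≤ -6 → i=1, swap nums[1],nums[3] → [-7, -8, 4, -2, -1, -3, 1, -6]
j=4: nums[4]=-1 > -6 → no swap
j=5: nums[5]=-3 > -6 → no swap
j=6: nums[6]=1 > -6 → no swap
final swap nums[2],nums[7] → [-7, -8, -6, -2, -1, -3, 1, 4]; return 2

[-7, -8, -6, -2, -1, -3, 1, 4]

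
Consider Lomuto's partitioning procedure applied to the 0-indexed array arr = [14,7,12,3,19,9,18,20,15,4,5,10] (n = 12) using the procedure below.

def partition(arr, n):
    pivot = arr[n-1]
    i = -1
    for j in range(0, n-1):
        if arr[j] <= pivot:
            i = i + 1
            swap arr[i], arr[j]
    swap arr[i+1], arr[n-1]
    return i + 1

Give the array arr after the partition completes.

[7,3,9,4,5,10,18,20,15,14,19,12]

pivot = arr[11] = 10; i = -1
j=0: arr[0]=14 > 10 → no swap
j=1: arr[1]=7 ≤ 10 → i=0, swap arr[0],arr[1] → [7,14,12,3,19,9,18,20,15,4,5,10]
j=2: arr[2]=12 > 10 → no swap
j=3: arr[3]=3 ≤ 10 → i=1, swap arr[1],arr[3] → [7,3,12,14,19,9,18,20,15,4,5,10]
j=4: arr[4]=19 > 10 → no swap
j=5: arr[5]=9 ≤ 10 → i=2, swap arr[2],arr[5] → [7,3,9,14,19,12,18,20,15,4,5,10]
j=6: arr[6]=18 > 10 → no swap
j=7: arr[7]=20 > 10 → no swap
j=8: arr[8]=15 > 10 → no swap
j=9: arr[9]=4 ≤ 10 → i=3, swap arr[3],arr[9] → [7,3,9,4,19,12,18,20,15,14,5,10]
j=10: arr[10]=5 ≤ 10 → i=4, swap arr[4],arr[10] → [7,3,9,4,5,12,18,20,15,14,19,10]
final swap arr[5],arr[11] → [7,3,9,4,5,10,18,20,15,14,19,12]; return 5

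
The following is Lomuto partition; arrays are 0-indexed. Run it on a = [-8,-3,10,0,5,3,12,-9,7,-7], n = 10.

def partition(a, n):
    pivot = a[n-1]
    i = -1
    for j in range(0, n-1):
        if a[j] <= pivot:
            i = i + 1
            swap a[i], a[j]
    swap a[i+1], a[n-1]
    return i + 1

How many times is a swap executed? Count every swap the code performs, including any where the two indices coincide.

3

pivot=-7, i=-1
j=0: -8≤-7, i=0, swap(0,0) ⇒ [-8,-3,10,0,5,3,12,-9,7,-7]
j=1: -3>-7, skip
j=2: 10>-7, skip
j=3: 0>-7, skip
j=4: 5>-7, skip
j=5: 3>-7, skip
j=6: 12>-7, skip
j=7: -9≤-7, i=1, swap(1,7) ⇒ [-8,-9,10,0,5,3,12,-3,7,-7]
j=8: 7>-7, skip
swap(2,9) ⇒ [-8,-9,-7,0,5,3,12,-3,7,10]; return 2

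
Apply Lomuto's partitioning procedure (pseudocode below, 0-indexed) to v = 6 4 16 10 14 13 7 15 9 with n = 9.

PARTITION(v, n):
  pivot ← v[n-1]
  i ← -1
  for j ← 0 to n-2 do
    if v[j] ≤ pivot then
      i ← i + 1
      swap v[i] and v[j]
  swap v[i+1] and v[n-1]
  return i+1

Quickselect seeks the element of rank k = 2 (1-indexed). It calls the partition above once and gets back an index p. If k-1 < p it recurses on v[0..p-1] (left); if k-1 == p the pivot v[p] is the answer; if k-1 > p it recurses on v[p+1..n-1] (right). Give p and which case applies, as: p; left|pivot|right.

pivot = v[8] = 9; i = -1
j=0: v[0]=6 ≤ 9 → i=0, swap v[0],v[0] (no change) → 6 4 16 10 14 13 7 15 9
j=1: v[1]=4 ≤ 9 → i=1, swap v[1],v[1] (no change) → 6 4 16 10 14 13 7 15 9
j=2: v[2]=16 > 9 → no swap
j=3: v[3]=10 > 9 → no swap
j=4: v[4]=14 > 9 → no swap
j=5: v[5]=13 > 9 → no swap
j=6: v[6]=7 ≤ 9 → i=2, swap v[2],v[6] → 6 4 7 10 14 13 16 15 9
j=7: v[7]=15 > 9 → no swap
final swap v[3],v[8] → 6 4 7 9 14 13 16 15 10; return 3
p = 3; k-1 = 1 < 3 ⇒ left

3; left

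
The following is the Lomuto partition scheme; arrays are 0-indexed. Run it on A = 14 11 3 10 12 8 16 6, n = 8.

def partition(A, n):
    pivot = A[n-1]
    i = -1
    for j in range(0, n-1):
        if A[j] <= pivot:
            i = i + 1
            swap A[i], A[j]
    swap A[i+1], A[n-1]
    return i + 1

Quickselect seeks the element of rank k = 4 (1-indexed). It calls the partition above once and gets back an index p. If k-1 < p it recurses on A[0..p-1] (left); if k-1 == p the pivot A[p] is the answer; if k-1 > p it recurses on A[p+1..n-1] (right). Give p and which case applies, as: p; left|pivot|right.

1; right

pivot=6, i=-1
j=0: 14>6, skip
j=1: 11>6, skip
j=2: 3≤6, i=0, swap(0,2) ⇒ 3 11 14 10 12 8 16 6
j=3: 10>6, skip
j=4: 12>6, skip
j=5: 8>6, skip
j=6: 16>6, skip
swap(1,7) ⇒ 3 6 14 10 12 8 16 11; return 1
p = 1; k-1 = 3 > 1 ⇒ right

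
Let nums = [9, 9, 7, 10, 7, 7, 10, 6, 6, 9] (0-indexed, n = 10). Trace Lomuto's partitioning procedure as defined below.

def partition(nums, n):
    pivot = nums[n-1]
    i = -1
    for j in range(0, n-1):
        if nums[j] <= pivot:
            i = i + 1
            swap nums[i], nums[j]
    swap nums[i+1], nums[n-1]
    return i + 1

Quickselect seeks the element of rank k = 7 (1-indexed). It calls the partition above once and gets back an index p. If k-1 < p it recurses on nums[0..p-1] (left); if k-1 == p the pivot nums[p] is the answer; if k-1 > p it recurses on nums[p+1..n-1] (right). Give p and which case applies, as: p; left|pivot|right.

7; left

pivot = nums[9] = 9; i = -1
j=0: nums[0]=9 ≤ 9 → i=0, swap nums[0],nums[0] (no change) → [9, 9, 7, 10, 7, 7, 10, 6, 6, 9]
j=1: nums[1]=9 ≤ 9 → i=1, swap nums[1],nums[1] (no change) → [9, 9, 7, 10, 7, 7, 10, 6, 6, 9]
j=2: nums[2]=7 ≤ 9 → i=2, swap nums[2],nums[2] (no change) → [9, 9, 7, 10, 7, 7, 10, 6, 6, 9]
j=3: nums[3]=10 > 9 → no swap
j=4: nums[4]=7 ≤ 9 → i=3, swap nums[3],nums[4] → [9, 9, 7, 7, 10, 7, 10, 6, 6, 9]
j=5: nums[5]=7 ≤ 9 → i=4, swap nums[4],nums[5] → [9, 9, 7, 7, 7, 10, 10, 6, 6, 9]
j=6: nums[6]=10 > 9 → no swap
j=7: nums[7]=6 ≤ 9 → i=5, swap nums[5],nums[7] → [9, 9, 7, 7, 7, 6, 10, 10, 6, 9]
j=8: nums[8]=6 ≤ 9 → i=6, swap nums[6],nums[8] → [9, 9, 7, 7, 7, 6, 6, 10, 10, 9]
final swap nums[7],nums[9] → [9, 9, 7, 7, 7, 6, 6, 9, 10, 10]; return 7
p = 7; k-1 = 6 < 7 ⇒ left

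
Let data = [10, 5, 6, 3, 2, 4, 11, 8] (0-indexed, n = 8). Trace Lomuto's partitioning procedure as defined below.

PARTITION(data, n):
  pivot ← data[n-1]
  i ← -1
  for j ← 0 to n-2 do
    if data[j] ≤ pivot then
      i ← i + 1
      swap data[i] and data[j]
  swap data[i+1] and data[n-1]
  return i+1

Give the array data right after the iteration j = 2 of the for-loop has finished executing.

[5, 6, 10, 3, 2, 4, 11, 8]

pivot=8, i=-1
j=0: 10>8, skip
j=1: 5≤8, i=0, swap(0,1) ⇒ [5, 10, 6, 3, 2, 4, 11, 8]
j=2: 6≤8, i=1, swap(1,2) ⇒ [5, 6, 10, 3, 2, 4, 11, 8]
(after j=2) data = [5, 6, 10, 3, 2, 4, 11, 8]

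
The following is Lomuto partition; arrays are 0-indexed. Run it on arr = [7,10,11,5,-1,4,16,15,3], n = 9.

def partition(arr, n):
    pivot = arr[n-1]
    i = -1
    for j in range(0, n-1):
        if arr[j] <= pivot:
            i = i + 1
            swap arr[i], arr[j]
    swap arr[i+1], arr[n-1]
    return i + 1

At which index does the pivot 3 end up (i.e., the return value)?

pivot=3, i=-1
j=0: 7>3, skip
j=1: 10>3, skip
j=2: 11>3, skip
j=3: 5>3, skip
j=4: -1≤3, i=0, swap(0,4) ⇒ [-1,10,11,5,7,4,16,15,3]
j=5: 4>3, skip
j=6: 16>3, skip
j=7: 15>3, skip
swap(1,8) ⇒ [-1,3,11,5,7,4,16,15,10]; return 1

1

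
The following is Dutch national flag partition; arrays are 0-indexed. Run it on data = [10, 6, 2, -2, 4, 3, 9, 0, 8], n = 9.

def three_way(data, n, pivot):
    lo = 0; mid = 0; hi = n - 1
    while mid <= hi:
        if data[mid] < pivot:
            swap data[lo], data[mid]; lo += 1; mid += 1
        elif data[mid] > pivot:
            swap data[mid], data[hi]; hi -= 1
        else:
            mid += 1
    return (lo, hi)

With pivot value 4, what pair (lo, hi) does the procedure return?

pivot = 4; lo=0, mid=0, hi=8
data[mid]=10>4: swap data[0],data[8]; hi=7 → [8, 6, 2, -2, 4, 3, 9, 0, 10]
data[mid]=8>4: swap data[0],data[7]; hi=6 → [0, 6, 2, -2, 4, 3, 9, 8, 10]
data[mid]=0<4: swap data[0],data[0]; lo=1,mid=1 → [0, 6, 2, -2, 4, 3, 9, 8, 10]
data[mid]=6>4: swap data[1],data[6]; hi=5 → [0, 9, 2, -2, 4, 3, 6, 8, 10]
data[mid]=9>4: swap data[1],data[5]; hi=4 → [0, 3, 2, -2, 4, 9, 6, 8, 10]
data[mid]=3<4: swap data[1],data[1]; lo=2,mid=2 → [0, 3, 2, -2, 4, 9, 6, 8, 10]
data[mid]=2<4: swap data[2],data[2]; lo=3,mid=3 → [0, 3, 2, -2, 4, 9, 6, 8, 10]
data[mid]=-2<4: swap data[3],data[3]; lo=4,mid=4 → [0, 3, 2, -2, 4, 9, 6, 8, 10]
data[mid]=4=4: mid=5
end: lo=4, hi=4; data = [0, 3, 2, -2, 4, 9, 6, 8, 10]

(4, 4)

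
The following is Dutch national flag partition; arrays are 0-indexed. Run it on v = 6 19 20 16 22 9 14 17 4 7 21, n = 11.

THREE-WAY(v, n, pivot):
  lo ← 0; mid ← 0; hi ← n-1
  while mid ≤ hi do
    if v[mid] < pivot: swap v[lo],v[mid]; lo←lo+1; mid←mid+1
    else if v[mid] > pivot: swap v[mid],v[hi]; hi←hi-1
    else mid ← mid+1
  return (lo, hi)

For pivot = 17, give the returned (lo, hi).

(6, 6)

pivot = 17; lo=0, mid=0, hi=10
v[mid]=6<17: swap v[0],v[0]; lo=1,mid=1 → 6 19 20 16 22 9 14 17 4 7 21
v[mid]=19>17: swap v[1],v[10]; hi=9 → 6 21 20 16 22 9 14 17 4 7 19
v[mid]=21>17: swap v[1],v[9]; hi=8 → 6 7 20 16 22 9 14 17 4 21 19
v[mid]=7<17: swap v[1],v[1]; lo=2,mid=2 → 6 7 20 16 22 9 14 17 4 21 19
v[mid]=20>17: swap v[2],v[8]; hi=7 → 6 7 4 16 22 9 14 17 20 21 19
v[mid]=4<17: swap v[2],v[2]; lo=3,mid=3 → 6 7 4 16 22 9 14 17 20 21 19
v[mid]=16<17: swap v[3],v[3]; lo=4,mid=4 → 6 7 4 16 22 9 14 17 20 21 19
v[mid]=22>17: swap v[4],v[7]; hi=6 → 6 7 4 16 17 9 14 22 20 21 19
v[mid]=17=17: mid=5
v[mid]=9<17: swap v[4],v[5]; lo=5,mid=6 → 6 7 4 16 9 17 14 22 20 21 19
v[mid]=14<17: swap v[5],v[6]; lo=6,mid=7 → 6 7 4 16 9 14 17 22 20 21 19
end: lo=6, hi=6; v = 6 7 4 16 9 14 17 22 20 21 19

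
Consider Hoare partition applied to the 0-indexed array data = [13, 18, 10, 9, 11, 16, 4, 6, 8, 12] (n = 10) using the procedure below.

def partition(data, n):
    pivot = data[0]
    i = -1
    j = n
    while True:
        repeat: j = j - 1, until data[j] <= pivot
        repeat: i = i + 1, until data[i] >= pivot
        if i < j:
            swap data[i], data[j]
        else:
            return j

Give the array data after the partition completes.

pivot = data[0] = 13; i = -1, j = 10
j→9 (data[9]=12≤13), i→0 (data[0]=13≥13); i<j, swap → [12, 18, 10, 9, 11, 16, 4, 6, 8, 13]
j→8 (data[8]=8≤13), i→1 (data[1]=18≥13); i<j, swap → [12, 8, 10, 9, 11, 16, 4, 6, 18, 13]
j→7 (data[7]=6≤13), i→5 (data[5]=16≥13); i<j, swap → [12, 8, 10, 9, 11, 6, 4, 16, 18, 13]
j→6, i→7; i≥j, return j=6. data = [12, 8, 10, 9, 11, 6, 4, 16, 18, 13]

[12, 8, 10, 9, 11, 6, 4, 16, 18, 13]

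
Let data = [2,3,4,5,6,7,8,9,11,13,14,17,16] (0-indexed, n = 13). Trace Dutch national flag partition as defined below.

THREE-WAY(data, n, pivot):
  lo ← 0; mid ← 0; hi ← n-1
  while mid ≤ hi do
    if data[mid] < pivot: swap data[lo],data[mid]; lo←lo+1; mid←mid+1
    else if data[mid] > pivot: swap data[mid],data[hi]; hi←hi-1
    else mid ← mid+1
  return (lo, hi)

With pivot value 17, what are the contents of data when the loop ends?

[2,3,4,5,6,7,8,9,11,13,14,16,17]

pivot = 17; lo=0, mid=0, hi=12
data[mid]=2<17: swap data[0],data[0]; lo=1,mid=1 → [2,3,4,5,6,7,8,9,11,13,14,17,16]
data[mid]=3<17: swap data[1],data[1]; lo=2,mid=2 → [2,3,4,5,6,7,8,9,11,13,14,17,16]
data[mid]=4<17: swap data[2],data[2]; lo=3,mid=3 → [2,3,4,5,6,7,8,9,11,13,14,17,16]
data[mid]=5<17: swap data[3],data[3]; lo=4,mid=4 → [2,3,4,5,6,7,8,9,11,13,14,17,16]
data[mid]=6<17: swap data[4],data[4]; lo=5,mid=5 → [2,3,4,5,6,7,8,9,11,13,14,17,16]
data[mid]=7<17: swap data[5],data[5]; lo=6,mid=6 → [2,3,4,5,6,7,8,9,11,13,14,17,16]
data[mid]=8<17: swap data[6],data[6]; lo=7,mid=7 → [2,3,4,5,6,7,8,9,11,13,14,17,16]
data[mid]=9<17: swap data[7],data[7]; lo=8,mid=8 → [2,3,4,5,6,7,8,9,11,13,14,17,16]
data[mid]=11<17: swap data[8],data[8]; lo=9,mid=9 → [2,3,4,5,6,7,8,9,11,13,14,17,16]
data[mid]=13<17: swap data[9],data[9]; lo=10,mid=10 → [2,3,4,5,6,7,8,9,11,13,14,17,16]
data[mid]=14<17: swap data[10],data[10]; lo=11,mid=11 → [2,3,4,5,6,7,8,9,11,13,14,17,16]
data[mid]=17=17: mid=12
data[mid]=16<17: swap data[11],data[12]; lo=12,mid=13 → [2,3,4,5,6,7,8,9,11,13,14,16,17]
end: lo=12, hi=12; data = [2,3,4,5,6,7,8,9,11,13,14,16,17]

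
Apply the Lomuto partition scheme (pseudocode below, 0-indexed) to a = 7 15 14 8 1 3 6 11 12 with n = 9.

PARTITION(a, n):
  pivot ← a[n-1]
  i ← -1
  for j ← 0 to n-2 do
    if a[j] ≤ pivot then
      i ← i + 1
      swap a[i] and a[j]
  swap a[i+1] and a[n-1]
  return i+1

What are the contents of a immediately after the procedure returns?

pivot = a[8] = 12; i = -1
j=0: a[0]=7 ≤ 12 → i=0, swap a[0],a[0] (no change) → 7 15 14 8 1 3 6 11 12
j=1: a[1]=15 > 12 → no swap
j=2: a[2]=14 > 12 → no swap
j=3: a[3]=8 ≤ 12 → i=1, swap a[1],a[3] → 7 8 14 15 1 3 6 11 12
j=4: a[4]=1 ≤ 12 → i=2, swap a[2],a[4] → 7 8 1 15 14 3 6 11 12
j=5: a[5]=3 ≤ 12 → i=3, swap a[3],a[5] → 7 8 1 3 14 15 6 11 12
j=6: a[6]=6 ≤ 12 → i=4, swap a[4],a[6] → 7 8 1 3 6 15 14 11 12
j=7: a[7]=11 ≤ 12 → i=5, swap a[5],a[7] → 7 8 1 3 6 11 14 15 12
final swap a[6],a[8] → 7 8 1 3 6 11 12 15 14; return 6

7 8 1 3 6 11 12 15 14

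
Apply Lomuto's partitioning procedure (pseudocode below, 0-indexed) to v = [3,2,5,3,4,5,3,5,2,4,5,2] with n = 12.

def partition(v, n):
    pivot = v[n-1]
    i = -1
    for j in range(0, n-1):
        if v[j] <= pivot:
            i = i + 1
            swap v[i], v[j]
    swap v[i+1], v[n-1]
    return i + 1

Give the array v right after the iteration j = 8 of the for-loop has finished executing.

pivot = v[11] = 2; i = -1
j=0: v[0]=3 > 2 → no swap
j=1: v[1]=2 ≤ 2 → i=0, swap v[0],v[1] → [2,3,5,3,4,5,3,5,2,4,5,2]
j=2: v[2]=5 > 2 → no swap
j=3: v[3]=3 > 2 → no swap
j=4: v[4]=4 > 2 → no swap
j=5: v[5]=5 > 2 → no swap
j=6: v[6]=3 > 2 → no swap
j=7: v[7]=5 > 2 → no swap
j=8: v[8]=2 ≤ 2 → i=1, swap v[1],v[8] → [2,2,5,3,4,5,3,5,3,4,5,2]
(after j=8) v = [2,2,5,3,4,5,3,5,3,4,5,2]

[2,2,5,3,4,5,3,5,3,4,5,2]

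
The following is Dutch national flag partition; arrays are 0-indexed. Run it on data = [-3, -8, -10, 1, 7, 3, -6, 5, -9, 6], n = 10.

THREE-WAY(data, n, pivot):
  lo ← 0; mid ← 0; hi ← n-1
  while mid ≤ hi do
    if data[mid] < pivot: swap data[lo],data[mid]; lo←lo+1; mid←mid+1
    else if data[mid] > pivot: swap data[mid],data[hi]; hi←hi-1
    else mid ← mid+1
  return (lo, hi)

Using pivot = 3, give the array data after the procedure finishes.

[-3, -8, -10, 1, -9, -6, 3, 5, 6, 7]

pivot = 3; lo=0, mid=0, hi=9
data[mid]=-3<3: swap data[0],data[0]; lo=1,mid=1 → [-3, -8, -10, 1, 7, 3, -6, 5, -9, 6]
data[mid]=-8<3: swap data[1],data[1]; lo=2,mid=2 → [-3, -8, -10, 1, 7, 3, -6, 5, -9, 6]
data[mid]=-10<3: swap data[2],data[2]; lo=3,mid=3 → [-3, -8, -10, 1, 7, 3, -6, 5, -9, 6]
data[mid]=1<3: swap data[3],data[3]; lo=4,mid=4 → [-3, -8, -10, 1, 7, 3, -6, 5, -9, 6]
data[mid]=7>3: swap data[4],data[9]; hi=8 → [-3, -8, -10, 1, 6, 3, -6, 5, -9, 7]
data[mid]=6>3: swap data[4],data[8]; hi=7 → [-3, -8, -10, 1, -9, 3, -6, 5, 6, 7]
data[mid]=-9<3: swap data[4],data[4]; lo=5,mid=5 → [-3, -8, -10, 1, -9, 3, -6, 5, 6, 7]
data[mid]=3=3: mid=6
data[mid]=-6<3: swap data[5],data[6]; lo=6,mid=7 → [-3, -8, -10, 1, -9, -6, 3, 5, 6, 7]
data[mid]=5>3: swap data[7],data[7]; hi=6 → [-3, -8, -10, 1, -9, -6, 3, 5, 6, 7]
end: lo=6, hi=6; data = [-3, -8, -10, 1, -9, -6, 3, 5, 6, 7]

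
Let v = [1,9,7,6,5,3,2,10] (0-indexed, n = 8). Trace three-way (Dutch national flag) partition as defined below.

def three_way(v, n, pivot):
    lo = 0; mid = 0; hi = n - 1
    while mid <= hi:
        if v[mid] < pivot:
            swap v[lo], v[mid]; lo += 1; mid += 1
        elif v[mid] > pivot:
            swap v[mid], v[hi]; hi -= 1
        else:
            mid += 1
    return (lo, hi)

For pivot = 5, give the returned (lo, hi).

(3, 3)

lo=0 mid=0 hi=7
1<5: swap(0,0), lo=1 mid=1 ⇒ [1,9,7,6,5,3,2,10]
9>5: swap(1,7), hi=6 ⇒ [1,10,7,6,5,3,2,9]
10>5: swap(1,6), hi=5 ⇒ [1,2,7,6,5,3,10,9]
2<5: swap(1,1), lo=2 mid=2 ⇒ [1,2,7,6,5,3,10,9]
7>5: swap(2,5), hi=4 ⇒ [1,2,3,6,5,7,10,9]
3<5: swap(2,2), lo=3 mid=3 ⇒ [1,2,3,6,5,7,10,9]
6>5: swap(3,4), hi=3 ⇒ [1,2,3,5,6,7,10,9]
5=5: mid=4
done. lo=3 hi=3; v=[1,2,3,5,6,7,10,9]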